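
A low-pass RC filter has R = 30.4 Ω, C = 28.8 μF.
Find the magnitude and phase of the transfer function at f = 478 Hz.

Step 1 — Angular frequency: ω = 2π·478 = 3003 rad/s.
Step 2 — Transfer function: H(jω) = 1/(1 + jωRC).
Step 3 — Denominator: 1 + jωRC = 1 + j·3003·30.4·2.88e-05 = 1 + j2.63.
Step 4 — H = 0.1264 - j0.3322.
Step 5 — Magnitude: |H| = 0.3555 (-9.0 dB); phase: φ = -69.2°.

|H| = 0.3555 (-9.0 dB), φ = -69.2°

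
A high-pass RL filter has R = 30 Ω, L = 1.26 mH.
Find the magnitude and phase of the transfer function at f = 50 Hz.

Step 1 — Angular frequency: ω = 2π·50 = 314.2 rad/s.
Step 2 — Transfer function: H(jω) = jωL/(R + jωL).
Step 3 — Numerator jωL = j·0.3958; denominator R + jωL = 30 + j0.3958.
Step 4 — H = 0.0001741 + j0.01319.
Step 5 — Magnitude: |H| = 0.01319 (-37.6 dB); phase: φ = 89.2°.

|H| = 0.01319 (-37.6 dB), φ = 89.2°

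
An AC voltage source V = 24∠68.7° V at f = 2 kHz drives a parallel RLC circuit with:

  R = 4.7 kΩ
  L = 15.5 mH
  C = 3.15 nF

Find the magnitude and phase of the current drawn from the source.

Step 1 — Angular frequency: ω = 2π·f = 2π·2000 = 1.257e+04 rad/s.
Step 2 — Component impedances:
  R: Z = R = 4700 Ω
  L: Z = jωL = j·1.257e+04·0.0155 = 0 + j194.8 Ω
  C: Z = 1/(jωC) = -j/(ω·C) = 0 - j2.526e+04 Ω
Step 3 — Parallel combination: 1/Z_total = 1/R + 1/L + 1/C; Z_total = 8.184 + j196 Ω = 196.1∠87.6° Ω.
Step 4 — Source phasor: V = 24∠68.7° V = 8.718 + j22.36 V.
Step 5 — Ohm's law: I = V / Z_total = (8.718 + j22.36) / (8.184 + j196) = 0.1158 - j0.03966 A.
Step 6 — Convert to polar: |I| = 0.1224 A, ∠I = -18.9°.

I = 0.1224∠-18.9° A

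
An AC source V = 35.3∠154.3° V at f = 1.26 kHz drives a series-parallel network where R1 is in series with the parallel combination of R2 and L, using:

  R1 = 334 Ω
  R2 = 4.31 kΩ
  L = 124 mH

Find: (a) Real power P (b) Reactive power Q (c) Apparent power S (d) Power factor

Step 1 — Angular frequency: ω = 2π·f = 2π·1260 = 7917 rad/s.
Step 2 — Component impedances:
  R1: Z = R = 334 Ω
  R2: Z = R = 4310 Ω
  L: Z = jωL = j·7917·0.124 = 0 + j981.7 Ω
Step 3 — Parallel branch: R2 || L = 1/(1/R2 + 1/L) = 212.6 + j933.3 Ω.
Step 4 — Series with R1: Z_total = R1 + (R2 || L) = 546.6 + j933.3 Ω = 1082∠59.6° Ω.
Step 5 — Source phasor: V = 35.3∠154.3° V = -31.81 + j15.31 V.
Step 6 — Current: I = V / Z = -0.002649 + j0.03253 A = 0.03264∠94.7° A.
Step 7 — Complex power: S = V·I* = 0.5823 + j0.9942 VA.
Step 8 — Real power: P = Re(S) = 0.5823 W.
Step 9 — Reactive power: Q = Im(S) = 0.9942 VAR.
Step 10 — Apparent power: |S| = 1.152 VA.
Step 11 — Power factor: PF = P/|S| = 0.5054 (lagging).

(a) P = 0.5823 W  (b) Q = 0.9942 VAR  (c) S = 1.152 VA  (d) PF = 0.5054 (lagging)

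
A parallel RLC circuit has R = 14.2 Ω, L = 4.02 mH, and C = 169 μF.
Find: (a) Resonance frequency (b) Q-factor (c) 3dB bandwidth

Step 1 — Resonance: ω₀ = 1/√(LC) = 1/√(0.00402·0.000169) = 1213 rad/s.
Step 2 — f₀ = ω₀/(2π) = 193.1 Hz.
Step 3 — Parallel Q: Q = R/(ω₀L) = 14.2/(1213·0.00402) = 2.912.
Step 4 — Bandwidth: Δω = ω₀/Q = 416.7 rad/s; BW = Δω/(2π) = 66.32 Hz.

(a) f₀ = 193.1 Hz  (b) Q = 2.912  (c) BW = 66.32 Hz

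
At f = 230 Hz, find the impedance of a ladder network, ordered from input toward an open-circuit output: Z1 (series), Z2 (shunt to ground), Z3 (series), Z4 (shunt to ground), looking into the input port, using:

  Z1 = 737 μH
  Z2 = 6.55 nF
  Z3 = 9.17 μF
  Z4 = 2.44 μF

Step 1 — Angular frequency: ω = 2π·f = 2π·230 = 1445 rad/s.
Step 2 — Component impedances:
  Z1: Z = jωL = j·1445·0.000737 = 0 + j1.065 Ω
  Z2: Z = 1/(jωC) = -j/(ω·C) = 0 - j1.056e+05 Ω
  Z3: Z = 1/(jωC) = -j/(ω·C) = 0 - j75.46 Ω
  Z4: Z = 1/(jωC) = -j/(ω·C) = 0 - j283.6 Ω
Step 3 — Ladder network (open output): work backward from the far end, alternating series and parallel combinations. Z_in = 0 - j356.8 Ω = 356.8∠-90.0° Ω.

Z = 0 - j356.8 Ω = 356.8∠-90.0° Ω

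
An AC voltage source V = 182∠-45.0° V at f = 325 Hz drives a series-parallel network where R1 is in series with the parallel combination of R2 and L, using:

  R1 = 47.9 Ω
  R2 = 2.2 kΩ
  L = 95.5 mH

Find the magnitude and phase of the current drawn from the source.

Step 1 — Angular frequency: ω = 2π·f = 2π·325 = 2042 rad/s.
Step 2 — Component impedances:
  R1: Z = R = 47.9 Ω
  R2: Z = R = 2200 Ω
  L: Z = jωL = j·2042·0.0955 = 0 + j195 Ω
Step 3 — Parallel branch: R2 || L = 1/(1/R2 + 1/L) = 17.15 + j193.5 Ω.
Step 4 — Series with R1: Z_total = R1 + (R2 || L) = 65.05 + j193.5 Ω = 204.1∠71.4° Ω.
Step 5 — Source phasor: V = 182∠-45.0° V = 128.7 - j128.7 V.
Step 6 — Ohm's law: I = V / Z_total = (128.7 - j128.7) / (65.05 + j193.5) = -0.3967 - j0.7985 A.
Step 7 — Convert to polar: |I| = 0.8916 A, ∠I = -116.4°.

I = 0.8916∠-116.4° A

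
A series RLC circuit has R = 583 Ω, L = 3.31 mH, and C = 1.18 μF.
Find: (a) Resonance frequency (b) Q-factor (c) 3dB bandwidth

Step 1 — Resonance condition Im(Z)=0 gives ω₀ = 1/√(LC).
Step 2 — ω₀ = 1/√(0.00331·1.18e-06) = 1.6e+04 rad/s.
Step 3 — f₀ = ω₀/(2π) = 2547 Hz.
Step 4 — Series Q: Q = ω₀L/R = 1.6e+04·0.00331/583 = 0.09085.
Step 5 — 3dB bandwidth: Δω = ω₀/Q = 1.761e+05 rad/s; BW = Δω/(2π) = 2.803e+04 Hz.

(a) f₀ = 2547 Hz  (b) Q = 0.09085  (c) BW = 2.803e+04 Hz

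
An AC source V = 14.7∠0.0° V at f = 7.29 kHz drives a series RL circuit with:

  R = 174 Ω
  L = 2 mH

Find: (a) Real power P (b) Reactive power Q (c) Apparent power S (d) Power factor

Step 1 — Angular frequency: ω = 2π·f = 2π·7290 = 4.58e+04 rad/s.
Step 2 — Component impedances:
  R: Z = R = 174 Ω
  L: Z = jωL = j·4.58e+04·0.002 = 0 + j91.61 Ω
Step 3 — Series combination: Z_total = R + L = 174 + j91.61 Ω = 196.6∠27.8° Ω.
Step 4 — Source phasor: V = 14.7∠0.0° V = 14.7 V.
Step 5 — Current: I = V / Z = 0.06615 - j0.03483 A = 0.07476∠-27.8° A.
Step 6 — Complex power: S = V·I* = 0.9724 + j0.5119 VA.
Step 7 — Real power: P = Re(S) = 0.9724 W.
Step 8 — Reactive power: Q = Im(S) = 0.5119 VAR.
Step 9 — Apparent power: |S| = 1.099 VA.
Step 10 — Power factor: PF = P/|S| = 0.8849 (lagging).

(a) P = 0.9724 W  (b) Q = 0.5119 VAR  (c) S = 1.099 VA  (d) PF = 0.8849 (lagging)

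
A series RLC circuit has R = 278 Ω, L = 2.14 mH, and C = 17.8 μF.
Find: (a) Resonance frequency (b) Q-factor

Step 1 — Resonance condition Im(Z)=0 gives ω₀ = 1/√(LC).
Step 2 — ω₀ = 1/√(0.00214·1.78e-05) = 5124 rad/s.
Step 3 — f₀ = ω₀/(2π) = 815.5 Hz.
Step 4 — Series Q: Q = ω₀L/R = 5124·0.00214/278 = 0.03944.

(a) f₀ = 815.5 Hz  (b) Q = 0.03944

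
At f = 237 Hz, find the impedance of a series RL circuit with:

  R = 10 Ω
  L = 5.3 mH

Step 1 — Angular frequency: ω = 2π·f = 2π·237 = 1489 rad/s.
Step 2 — Component impedances:
  R: Z = R = 10 Ω
  L: Z = jωL = j·1489·0.0053 = 0 + j7.892 Ω
Step 3 — Series combination: Z_total = R + L = 10 + j7.892 Ω = 12.74∠38.3° Ω.

Z = 10 + j7.892 Ω = 12.74∠38.3° Ω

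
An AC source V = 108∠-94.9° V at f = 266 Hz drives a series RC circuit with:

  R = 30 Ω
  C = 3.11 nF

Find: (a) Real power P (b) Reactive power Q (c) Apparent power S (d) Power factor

Step 1 — Angular frequency: ω = 2π·f = 2π·266 = 1671 rad/s.
Step 2 — Component impedances:
  R: Z = R = 30 Ω
  C: Z = 1/(jωC) = -j/(ω·C) = 0 - j1.924e+05 Ω
Step 3 — Series combination: Z_total = R + C = 30 - j1.924e+05 Ω = 1.924e+05∠-90.0° Ω.
Step 4 — Source phasor: V = 108∠-94.9° V = -9.225 - j107.6 V.
Step 5 — Current: I = V / Z = 0.0005593 - j4.804e-05 A = 0.0005614∠-4.9° A.
Step 6 — Complex power: S = V·I* = 9.454e-06 - j0.06063 VA.
Step 7 — Real power: P = Re(S) = 9.454e-06 W.
Step 8 — Reactive power: Q = Im(S) = -0.06063 VAR.
Step 9 — Apparent power: |S| = 0.06063 VA.
Step 10 — Power factor: PF = P/|S| = 0.0001559 (leading).

(a) P = 9.454e-06 W  (b) Q = -0.06063 VAR  (c) S = 0.06063 VA  (d) PF = 0.0001559 (leading)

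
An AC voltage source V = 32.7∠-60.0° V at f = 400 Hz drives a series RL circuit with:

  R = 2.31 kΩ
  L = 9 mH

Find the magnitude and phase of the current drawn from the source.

Step 1 — Angular frequency: ω = 2π·f = 2π·400 = 2513 rad/s.
Step 2 — Component impedances:
  R: Z = R = 2310 Ω
  L: Z = jωL = j·2513·0.009 = 0 + j22.62 Ω
Step 3 — Series combination: Z_total = R + L = 2310 + j22.62 Ω = 2310∠0.6° Ω.
Step 4 — Source phasor: V = 32.7∠-60.0° V = 16.35 - j28.32 V.
Step 5 — Ohm's law: I = V / Z_total = (16.35 - j28.32) / (2310 + j22.62) = 0.006957 - j0.01233 A.
Step 6 — Convert to polar: |I| = 0.01416 A, ∠I = -60.6°.

I = 0.01416∠-60.6° A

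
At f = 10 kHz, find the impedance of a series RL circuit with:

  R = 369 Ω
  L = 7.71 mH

Step 1 — Angular frequency: ω = 2π·f = 2π·1e+04 = 6.283e+04 rad/s.
Step 2 — Component impedances:
  R: Z = R = 369 Ω
  L: Z = jωL = j·6.283e+04·0.00771 = 0 + j484.4 Ω
Step 3 — Series combination: Z_total = R + L = 369 + j484.4 Ω = 609∠52.7° Ω.

Z = 369 + j484.4 Ω = 609∠52.7° Ω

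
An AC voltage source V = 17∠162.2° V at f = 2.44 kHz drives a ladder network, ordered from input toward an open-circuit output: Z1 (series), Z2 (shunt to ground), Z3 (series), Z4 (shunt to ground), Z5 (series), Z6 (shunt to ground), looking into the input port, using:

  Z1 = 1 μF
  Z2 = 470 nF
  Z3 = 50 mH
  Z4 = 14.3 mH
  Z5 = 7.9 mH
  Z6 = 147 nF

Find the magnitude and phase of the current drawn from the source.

Step 1 — Angular frequency: ω = 2π·f = 2π·2440 = 1.533e+04 rad/s.
Step 2 — Component impedances:
  Z1: Z = 1/(jωC) = -j/(ω·C) = 0 - j65.23 Ω
  Z2: Z = 1/(jωC) = -j/(ω·C) = 0 - j138.8 Ω
  Z3: Z = jωL = j·1.533e+04·0.05 = 0 + j766.5 Ω
  Z4: Z = jωL = j·1.533e+04·0.0143 = 0 + j219.2 Ω
  Z5: Z = jωL = j·1.533e+04·0.0079 = 0 + j121.1 Ω
  Z6: Z = 1/(jωC) = -j/(ω·C) = 0 - j443.7 Ω
Step 3 — Ladder network (open output): work backward from the far end, alternating series and parallel combinations. Z_in = 0 - j218.7 Ω = 218.7∠-90.0° Ω.
Step 4 — Source phasor: V = 17∠162.2° V = -16.19 + j5.197 V.
Step 5 — Ohm's law: I = V / Z_total = (-16.19 + j5.197) / (0 - j218.7) = -0.02376 - j0.07401 A.
Step 6 — Convert to polar: |I| = 0.07774 A, ∠I = -107.8°.

I = 0.07774∠-107.8° A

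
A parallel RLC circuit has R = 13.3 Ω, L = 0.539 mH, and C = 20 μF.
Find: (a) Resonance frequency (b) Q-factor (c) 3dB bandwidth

Step 1 — Resonance: ω₀ = 1/√(LC) = 1/√(0.000539·2e-05) = 9631 rad/s.
Step 2 — f₀ = ω₀/(2π) = 1533 Hz.
Step 3 — Parallel Q: Q = R/(ω₀L) = 13.3/(9631·0.000539) = 2.562.
Step 4 — Bandwidth: Δω = ω₀/Q = 3759 rad/s; BW = Δω/(2π) = 598.3 Hz.

(a) f₀ = 1533 Hz  (b) Q = 2.562  (c) BW = 598.3 Hz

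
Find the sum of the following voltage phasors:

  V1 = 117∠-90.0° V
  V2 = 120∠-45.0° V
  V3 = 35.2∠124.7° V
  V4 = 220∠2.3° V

Step 1 — Convert each phasor to rectangular form:
  V1 = 117·(cos(-90.0°) + j·sin(-90.0°)) = 0 - j117 V
  V2 = 120·(cos(-45.0°) + j·sin(-45.0°)) = 84.85 - j84.85 V
  V3 = 35.2·(cos(124.7°) + j·sin(124.7°)) = -20.04 + j28.94 V
  V4 = 220·(cos(2.3°) + j·sin(2.3°)) = 219.8 + j8.829 V
Step 2 — Sum components: V_total = 284.6 - j164.1 V.
Step 3 — Convert to polar: |V_total| = 328.5 V, ∠V_total = -30.0°.

V_total = 328.5∠-30.0° V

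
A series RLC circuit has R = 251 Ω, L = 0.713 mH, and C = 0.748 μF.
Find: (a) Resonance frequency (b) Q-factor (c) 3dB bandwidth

Step 1 — Resonance: ω₀ = 1/√(LC) = 1/√(0.000713·7.48e-07) = 4.33e+04 rad/s.
Step 2 — f₀ = ω₀/(2π) = 6892 Hz.
Step 3 — Series Q: Q = ω₀L/R = 4.33e+04·0.000713/251 = 0.123.
Step 4 — Bandwidth: Δω = ω₀/Q = 3.52e+05 rad/s; BW = Δω/(2π) = 5.603e+04 Hz.

(a) f₀ = 6892 Hz  (b) Q = 0.123  (c) BW = 5.603e+04 Hz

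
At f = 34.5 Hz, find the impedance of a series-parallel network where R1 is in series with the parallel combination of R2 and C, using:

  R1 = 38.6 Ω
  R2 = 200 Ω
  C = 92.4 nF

Step 1 — Angular frequency: ω = 2π·f = 2π·34.5 = 216.8 rad/s.
Step 2 — Component impedances:
  R1: Z = R = 38.6 Ω
  R2: Z = R = 200 Ω
  C: Z = 1/(jωC) = -j/(ω·C) = 0 - j4.993e+04 Ω
Step 3 — Parallel branch: R2 || C = 1/(1/R2 + 1/C) = 200 - j0.8012 Ω.
Step 4 — Series with R1: Z_total = R1 + (R2 || C) = 238.6 - j0.8012 Ω = 238.6∠-0.2° Ω.

Z = 238.6 - j0.8012 Ω = 238.6∠-0.2° Ω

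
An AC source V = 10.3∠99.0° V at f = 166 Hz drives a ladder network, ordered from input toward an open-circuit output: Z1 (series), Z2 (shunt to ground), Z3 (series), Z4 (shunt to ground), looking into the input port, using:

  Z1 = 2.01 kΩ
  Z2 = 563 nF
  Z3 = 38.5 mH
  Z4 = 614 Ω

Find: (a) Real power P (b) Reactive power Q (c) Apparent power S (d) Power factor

Step 1 — Angular frequency: ω = 2π·f = 2π·166 = 1043 rad/s.
Step 2 — Component impedances:
  Z1: Z = R = 2010 Ω
  Z2: Z = 1/(jωC) = -j/(ω·C) = 0 - j1703 Ω
  Z3: Z = jωL = j·1043·0.0385 = 0 + j40.16 Ω
  Z4: Z = R = 614 Ω
Step 3 — Ladder network (open output): work backward from the far end, alternating series and parallel combinations. Z_in = 2577 - j168.1 Ω = 2582∠-3.7° Ω.
Step 4 — Source phasor: V = 10.3∠99.0° V = -1.611 + j10.17 V.
Step 5 — Current: I = V / Z = -0.0008792 + j0.003891 A = 0.003989∠102.7° A.
Step 6 — Complex power: S = V·I* = 0.041 - j0.002675 VA.
Step 7 — Real power: P = Re(S) = 0.041 W.
Step 8 — Reactive power: Q = Im(S) = -0.002675 VAR.
Step 9 — Apparent power: |S| = 0.04108 VA.
Step 10 — Power factor: PF = P/|S| = 0.9979 (leading).

(a) P = 0.041 W  (b) Q = -0.002675 VAR  (c) S = 0.04108 VA  (d) PF = 0.9979 (leading)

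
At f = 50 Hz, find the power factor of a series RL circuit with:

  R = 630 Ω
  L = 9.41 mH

Step 1 — Angular frequency: ω = 2π·f = 2π·50 = 314.2 rad/s.
Step 2 — Component impedances:
  R: Z = R = 630 Ω
  L: Z = jωL = j·314.2·0.00941 = 0 + j2.956 Ω
Step 3 — Series combination: Z_total = R + L = 630 + j2.956 Ω = 630∠0.3° Ω.
Step 4 — Power factor: PF = cos(φ) = Re(Z)/|Z| = 630/630 = 1.
Step 5 — Type: Im(Z) = 2.956 ⇒ lagging (phase φ = 0.3°).

PF = 1 (lagging, φ = 0.3°)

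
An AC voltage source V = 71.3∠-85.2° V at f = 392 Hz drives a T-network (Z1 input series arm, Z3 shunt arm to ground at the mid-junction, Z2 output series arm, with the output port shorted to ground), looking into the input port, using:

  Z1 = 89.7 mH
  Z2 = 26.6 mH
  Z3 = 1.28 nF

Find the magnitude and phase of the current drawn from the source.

Step 1 — Angular frequency: ω = 2π·f = 2π·392 = 2463 rad/s.
Step 2 — Component impedances:
  Z1: Z = jωL = j·2463·0.0897 = 0 + j220.9 Ω
  Z2: Z = jωL = j·2463·0.0266 = 0 + j65.52 Ω
  Z3: Z = 1/(jωC) = -j/(ω·C) = 0 - j3.172e+05 Ω
Step 3 — With the output port shorted to ground, the output series arm Z2 runs from the junction to ground; the shunt arm Z3 also runs from the junction to ground. They appear in parallel: Z3 || Z2 = 0 + j65.53 Ω.
Step 4 — Series with input arm Z1: Z_in = Z1 + (Z3 || Z2) = 0 + j286.5 Ω = 286.5∠90.0° Ω.
Step 5 — Source phasor: V = 71.3∠-85.2° V = 5.966 - j71.05 V.
Step 6 — Ohm's law: I = V / Z_total = (5.966 - j71.05) / (0 + j286.5) = -0.248 - j0.02083 A.
Step 7 — Convert to polar: |I| = 0.2489 A, ∠I = -175.2°.

I = 0.2489∠-175.2° A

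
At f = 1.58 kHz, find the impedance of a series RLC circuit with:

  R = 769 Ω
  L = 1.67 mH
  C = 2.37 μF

Step 1 — Angular frequency: ω = 2π·f = 2π·1580 = 9927 rad/s.
Step 2 — Component impedances:
  R: Z = R = 769 Ω
  L: Z = jωL = j·9927·0.00167 = 0 + j16.58 Ω
  C: Z = 1/(jωC) = -j/(ω·C) = 0 - j42.5 Ω
Step 3 — Series combination: Z_total = R + L + C = 769 - j25.92 Ω = 769.4∠-1.9° Ω.

Z = 769 - j25.92 Ω = 769.4∠-1.9° Ω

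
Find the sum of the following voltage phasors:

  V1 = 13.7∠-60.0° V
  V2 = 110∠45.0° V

Step 1 — Convert each phasor to rectangular form:
  V1 = 13.7·(cos(-60.0°) + j·sin(-60.0°)) = 6.85 - j11.86 V
  V2 = 110·(cos(45.0°) + j·sin(45.0°)) = 77.78 + j77.78 V
Step 2 — Sum components: V_total = 84.63 + j65.92 V.
Step 3 — Convert to polar: |V_total| = 107.3 V, ∠V_total = 37.9°.

V_total = 107.3∠37.9° V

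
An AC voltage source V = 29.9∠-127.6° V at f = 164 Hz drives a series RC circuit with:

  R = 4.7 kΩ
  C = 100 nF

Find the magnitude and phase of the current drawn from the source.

Step 1 — Angular frequency: ω = 2π·f = 2π·164 = 1030 rad/s.
Step 2 — Component impedances:
  R: Z = R = 4700 Ω
  C: Z = 1/(jωC) = -j/(ω·C) = 0 - j9705 Ω
Step 3 — Series combination: Z_total = R + C = 4700 - j9705 Ω = 1.078e+04∠-64.2° Ω.
Step 4 — Source phasor: V = 29.9∠-127.6° V = -18.24 - j23.69 V.
Step 5 — Ohm's law: I = V / Z_total = (-18.24 - j23.69) / (4700 - j9705) = 0.00124 - j0.00248 A.
Step 6 — Convert to polar: |I| = 0.002773 A, ∠I = -63.4°.

I = 0.002773∠-63.4° A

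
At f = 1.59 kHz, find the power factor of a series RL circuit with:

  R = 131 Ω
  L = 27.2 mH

Step 1 — Angular frequency: ω = 2π·f = 2π·1590 = 9990 rad/s.
Step 2 — Component impedances:
  R: Z = R = 131 Ω
  L: Z = jωL = j·9990·0.0272 = 0 + j271.7 Ω
Step 3 — Series combination: Z_total = R + L = 131 + j271.7 Ω = 301.7∠64.3° Ω.
Step 4 — Power factor: PF = cos(φ) = Re(Z)/|Z| = 131/301.66 = 0.4343.
Step 5 — Type: Im(Z) = 271.7 ⇒ lagging (phase φ = 64.3°).

PF = 0.4343 (lagging, φ = 64.3°)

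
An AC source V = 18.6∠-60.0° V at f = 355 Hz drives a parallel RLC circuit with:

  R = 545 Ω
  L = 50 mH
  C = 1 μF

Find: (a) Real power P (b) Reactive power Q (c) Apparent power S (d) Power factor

Step 1 — Angular frequency: ω = 2π·f = 2π·355 = 2231 rad/s.
Step 2 — Component impedances:
  R: Z = R = 545 Ω
  L: Z = jωL = j·2231·0.05 = 0 + j111.5 Ω
  C: Z = 1/(jωC) = -j/(ω·C) = 0 - j448.3 Ω
Step 3 — Parallel combination: 1/Z_total = 1/R + 1/L + 1/C; Z_total = 37.65 + j138.2 Ω = 143.2∠74.8° Ω.
Step 4 — Source phasor: V = 18.6∠-60.0° V = 9.3 - j16.11 V.
Step 5 — Current: I = V / Z = -0.09144 - j0.0922 A = 0.1299∠-134.8° A.
Step 6 — Complex power: S = V·I* = 0.6348 + j2.33 VA.
Step 7 — Real power: P = Re(S) = 0.6348 W.
Step 8 — Reactive power: Q = Im(S) = 2.33 VAR.
Step 9 — Apparent power: |S| = 2.415 VA.
Step 10 — Power factor: PF = P/|S| = 0.2628 (lagging).

(a) P = 0.6348 W  (b) Q = 2.33 VAR  (c) S = 2.415 VA  (d) PF = 0.2628 (lagging)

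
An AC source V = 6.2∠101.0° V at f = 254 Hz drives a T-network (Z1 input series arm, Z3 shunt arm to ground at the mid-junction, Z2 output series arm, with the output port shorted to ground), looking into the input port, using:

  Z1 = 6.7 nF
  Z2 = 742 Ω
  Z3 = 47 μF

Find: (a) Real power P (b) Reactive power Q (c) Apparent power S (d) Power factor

Step 1 — Angular frequency: ω = 2π·f = 2π·254 = 1596 rad/s.
Step 2 — Component impedances:
  Z1: Z = 1/(jωC) = -j/(ω·C) = 0 - j9.352e+04 Ω
  Z2: Z = R = 742 Ω
  Z3: Z = 1/(jωC) = -j/(ω·C) = 0 - j13.33 Ω
Step 3 — With the output port shorted to ground, the output series arm Z2 runs from the junction to ground; the shunt arm Z3 also runs from the junction to ground. They appear in parallel: Z3 || Z2 = 0.2395 - j13.33 Ω.
Step 4 — Series with input arm Z1: Z_in = Z1 + (Z3 || Z2) = 0.2395 - j9.353e+04 Ω = 9.353e+04∠-90.0° Ω.
Step 5 — Source phasor: V = 6.2∠101.0° V = -1.183 + j6.086 V.
Step 6 — Current: I = V / Z = -6.507e-05 - j1.265e-05 A = 6.629e-05∠-169.0° A.
Step 7 — Complex power: S = V·I* = 1.052e-09 - j0.000411 VA.
Step 8 — Real power: P = Re(S) = 1.052e-09 W.
Step 9 — Reactive power: Q = Im(S) = -0.000411 VAR.
Step 10 — Apparent power: |S| = 0.000411 VA.
Step 11 — Power factor: PF = P/|S| = 2.56e-06 (leading).

(a) P = 1.052e-09 W  (b) Q = -0.000411 VAR  (c) S = 0.000411 VA  (d) PF = 2.56e-06 (leading)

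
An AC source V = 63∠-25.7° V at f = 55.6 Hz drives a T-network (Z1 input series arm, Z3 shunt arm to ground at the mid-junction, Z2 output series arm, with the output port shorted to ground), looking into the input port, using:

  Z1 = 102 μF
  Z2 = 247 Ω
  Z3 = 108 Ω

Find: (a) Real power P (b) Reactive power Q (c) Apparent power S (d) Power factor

Step 1 — Angular frequency: ω = 2π·f = 2π·55.6 = 349.3 rad/s.
Step 2 — Component impedances:
  Z1: Z = 1/(jωC) = -j/(ω·C) = 0 - j28.06 Ω
  Z2: Z = R = 247 Ω
  Z3: Z = R = 108 Ω
Step 3 — With the output port shorted to ground, the output series arm Z2 runs from the junction to ground; the shunt arm Z3 also runs from the junction to ground. They appear in parallel: Z3 || Z2 = 75.14 Ω.
Step 4 — Series with input arm Z1: Z_in = Z1 + (Z3 || Z2) = 75.14 - j28.06 Ω = 80.21∠-20.5° Ω.
Step 5 — Source phasor: V = 63∠-25.7° V = 56.77 - j27.32 V.
Step 6 — Current: I = V / Z = 0.7821 - j0.07147 A = 0.7854∠-5.2° A.
Step 7 — Complex power: S = V·I* = 46.35 - j17.31 VA.
Step 8 — Real power: P = Re(S) = 46.35 W.
Step 9 — Reactive power: Q = Im(S) = -17.31 VAR.
Step 10 — Apparent power: |S| = 49.48 VA.
Step 11 — Power factor: PF = P/|S| = 0.9368 (leading).

(a) P = 46.35 W  (b) Q = -17.31 VAR  (c) S = 49.48 VA  (d) PF = 0.9368 (leading)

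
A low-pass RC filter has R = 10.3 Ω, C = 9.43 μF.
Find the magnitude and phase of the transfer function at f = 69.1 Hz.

Step 1 — Angular frequency: ω = 2π·69.1 = 434.2 rad/s.
Step 2 — Transfer function: H(jω) = 1/(1 + jωRC).
Step 3 — Denominator: 1 + jωRC = 1 + j·434.2·10.3·9.43e-06 = 1 + j0.04217.
Step 4 — H = 0.9982 - j0.0421.
Step 5 — Magnitude: |H| = 0.9991 (-0.0 dB); phase: φ = -2.4°.

|H| = 0.9991 (-0.0 dB), φ = -2.4°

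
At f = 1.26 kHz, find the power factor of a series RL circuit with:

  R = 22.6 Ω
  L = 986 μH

Step 1 — Angular frequency: ω = 2π·f = 2π·1260 = 7917 rad/s.
Step 2 — Component impedances:
  R: Z = R = 22.6 Ω
  L: Z = jωL = j·7917·0.000986 = 0 + j7.806 Ω
Step 3 — Series combination: Z_total = R + L = 22.6 + j7.806 Ω = 23.91∠19.1° Ω.
Step 4 — Power factor: PF = cos(φ) = Re(Z)/|Z| = 22.6/23.91 = 0.9452.
Step 5 — Type: Im(Z) = 7.806 ⇒ lagging (phase φ = 19.1°).

PF = 0.9452 (lagging, φ = 19.1°)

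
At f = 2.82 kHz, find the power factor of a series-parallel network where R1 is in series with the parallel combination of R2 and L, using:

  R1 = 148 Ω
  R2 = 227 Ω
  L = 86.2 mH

Step 1 — Angular frequency: ω = 2π·f = 2π·2820 = 1.772e+04 rad/s.
Step 2 — Component impedances:
  R1: Z = R = 148 Ω
  R2: Z = R = 227 Ω
  L: Z = jωL = j·1.772e+04·0.0862 = 0 + j1527 Ω
Step 3 — Parallel branch: R2 || L = 1/(1/R2 + 1/L) = 222.1 + j33.01 Ω.
Step 4 — Series with R1: Z_total = R1 + (R2 || L) = 370.1 + j33.01 Ω = 371.6∠5.1° Ω.
Step 5 — Power factor: PF = cos(φ) = Re(Z)/|Z| = 370.1/371.6 = 0.996.
Step 6 — Type: Im(Z) = 33.01 ⇒ lagging (phase φ = 5.1°).

PF = 0.996 (lagging, φ = 5.1°)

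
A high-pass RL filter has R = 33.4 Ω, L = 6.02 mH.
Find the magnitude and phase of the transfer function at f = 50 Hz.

Step 1 — Angular frequency: ω = 2π·50 = 314.2 rad/s.
Step 2 — Transfer function: H(jω) = jωL/(R + jωL).
Step 3 — Numerator jωL = j·1.891; denominator R + jωL = 33.4 + j1.891.
Step 4 — H = 0.003196 + j0.05644.
Step 5 — Magnitude: |H| = 0.05653 (-25.0 dB); phase: φ = 86.8°.

|H| = 0.05653 (-25.0 dB), φ = 86.8°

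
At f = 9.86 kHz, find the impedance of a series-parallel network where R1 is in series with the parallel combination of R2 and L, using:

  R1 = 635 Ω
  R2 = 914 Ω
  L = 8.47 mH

Step 1 — Angular frequency: ω = 2π·f = 2π·9860 = 6.195e+04 rad/s.
Step 2 — Component impedances:
  R1: Z = R = 635 Ω
  R2: Z = R = 914 Ω
  L: Z = jωL = j·6.195e+04·0.00847 = 0 + j524.7 Ω
Step 3 — Parallel branch: R2 || L = 1/(1/R2 + 1/L) = 226.6 + j394.7 Ω.
Step 4 — Series with R1: Z_total = R1 + (R2 || L) = 861.6 + j394.7 Ω = 947.7∠24.6° Ω.

Z = 861.6 + j394.7 Ω = 947.7∠24.6° Ω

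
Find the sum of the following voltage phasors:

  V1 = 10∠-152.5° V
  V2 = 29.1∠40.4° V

Step 1 — Convert each phasor to rectangular form:
  V1 = 10·(cos(-152.5°) + j·sin(-152.5°)) = -8.87 - j4.617 V
  V2 = 29.1·(cos(40.4°) + j·sin(40.4°)) = 22.16 + j18.86 V
Step 2 — Sum components: V_total = 13.29 + j14.24 V.
Step 3 — Convert to polar: |V_total| = 19.48 V, ∠V_total = 47.0°.

V_total = 19.48∠47.0° V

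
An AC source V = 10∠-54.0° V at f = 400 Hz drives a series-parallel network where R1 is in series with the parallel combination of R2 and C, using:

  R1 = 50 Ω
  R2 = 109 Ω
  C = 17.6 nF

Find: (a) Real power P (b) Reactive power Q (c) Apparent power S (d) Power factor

Step 1 — Angular frequency: ω = 2π·f = 2π·400 = 2513 rad/s.
Step 2 — Component impedances:
  R1: Z = R = 50 Ω
  R2: Z = R = 109 Ω
  C: Z = 1/(jωC) = -j/(ω·C) = 0 - j2.261e+04 Ω
Step 3 — Parallel branch: R2 || C = 1/(1/R2 + 1/C) = 109 - j0.5255 Ω.
Step 4 — Series with R1: Z_total = R1 + (R2 || C) = 159 - j0.5255 Ω = 159∠-0.2° Ω.
Step 5 — Source phasor: V = 10∠-54.0° V = 5.878 - j8.09 V.
Step 6 — Current: I = V / Z = 0.03714 - j0.05076 A = 0.06289∠-53.8° A.
Step 7 — Complex power: S = V·I* = 0.6289 - j0.002079 VA.
Step 8 — Real power: P = Re(S) = 0.6289 W.
Step 9 — Reactive power: Q = Im(S) = -0.002079 VAR.
Step 10 — Apparent power: |S| = 0.6289 VA.
Step 11 — Power factor: PF = P/|S| = 1 (leading).

(a) P = 0.6289 W  (b) Q = -0.002079 VAR  (c) S = 0.6289 VA  (d) PF = 1 (leading)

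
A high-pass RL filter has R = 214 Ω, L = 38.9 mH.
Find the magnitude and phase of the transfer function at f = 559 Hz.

Step 1 — Angular frequency: ω = 2π·559 = 3512 rad/s.
Step 2 — Transfer function: H(jω) = jωL/(R + jωL).
Step 3 — Numerator jωL = j·136.6; denominator R + jωL = 214 + j136.6.
Step 4 — H = 0.2896 + j0.4536.
Step 5 — Magnitude: |H| = 0.5381 (-5.4 dB); phase: φ = 57.4°.

|H| = 0.5381 (-5.4 dB), φ = 57.4°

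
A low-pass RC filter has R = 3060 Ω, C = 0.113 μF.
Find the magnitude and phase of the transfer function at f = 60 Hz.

Step 1 — Angular frequency: ω = 2π·60 = 377 rad/s.
Step 2 — Transfer function: H(jω) = 1/(1 + jωRC).
Step 3 — Denominator: 1 + jωRC = 1 + j·377·3060·1.13e-07 = 1 + j0.1304.
Step 4 — H = 0.9833 - j0.1282.
Step 5 — Magnitude: |H| = 0.9916 (-0.1 dB); phase: φ = -7.4°.

|H| = 0.9916 (-0.1 dB), φ = -7.4°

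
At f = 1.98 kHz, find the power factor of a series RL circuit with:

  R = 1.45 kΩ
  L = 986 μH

Step 1 — Angular frequency: ω = 2π·f = 2π·1980 = 1.244e+04 rad/s.
Step 2 — Component impedances:
  R: Z = R = 1450 Ω
  L: Z = jωL = j·1.244e+04·0.000986 = 0 + j12.27 Ω
Step 3 — Series combination: Z_total = R + L = 1450 + j12.27 Ω = 1450∠0.5° Ω.
Step 4 — Power factor: PF = cos(φ) = Re(Z)/|Z| = 1450/1450 = 1.
Step 5 — Type: Im(Z) = 12.27 ⇒ lagging (phase φ = 0.5°).

PF = 1 (lagging, φ = 0.5°)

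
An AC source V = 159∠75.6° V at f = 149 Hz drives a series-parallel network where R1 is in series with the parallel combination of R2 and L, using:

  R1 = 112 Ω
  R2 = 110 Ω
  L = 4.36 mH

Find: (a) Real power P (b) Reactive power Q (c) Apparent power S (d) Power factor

Step 1 — Angular frequency: ω = 2π·f = 2π·149 = 936.2 rad/s.
Step 2 — Component impedances:
  R1: Z = R = 112 Ω
  R2: Z = R = 110 Ω
  L: Z = jωL = j·936.2·0.00436 = 0 + j4.082 Ω
Step 3 — Parallel branch: R2 || L = 1/(1/R2 + 1/L) = 0.1513 + j4.076 Ω.
Step 4 — Series with R1: Z_total = R1 + (R2 || L) = 112.2 + j4.076 Ω = 112.2∠2.1° Ω.
Step 5 — Source phasor: V = 159∠75.6° V = 39.54 + j154 V.
Step 6 — Current: I = V / Z = 0.402 + j1.359 A = 1.417∠73.5° A.
Step 7 — Complex power: S = V·I* = 225.1 + j8.182 VA.
Step 8 — Real power: P = Re(S) = 225.1 W.
Step 9 — Reactive power: Q = Im(S) = 8.182 VAR.
Step 10 — Apparent power: |S| = 225.3 VA.
Step 11 — Power factor: PF = P/|S| = 0.9993 (lagging).

(a) P = 225.1 W  (b) Q = 8.182 VAR  (c) S = 225.3 VA  (d) PF = 0.9993 (lagging)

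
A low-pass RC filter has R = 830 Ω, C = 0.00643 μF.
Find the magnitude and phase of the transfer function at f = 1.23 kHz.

Step 1 — Angular frequency: ω = 2π·1230 = 7728 rad/s.
Step 2 — Transfer function: H(jω) = 1/(1 + jωRC).
Step 3 — Denominator: 1 + jωRC = 1 + j·7728·830·6.43e-09 = 1 + j0.04125.
Step 4 — H = 0.9983 - j0.04118.
Step 5 — Magnitude: |H| = 0.9992 (-0.0 dB); phase: φ = -2.4°.

|H| = 0.9992 (-0.0 dB), φ = -2.4°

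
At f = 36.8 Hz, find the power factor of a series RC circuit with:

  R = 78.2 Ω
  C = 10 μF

Step 1 — Angular frequency: ω = 2π·f = 2π·36.8 = 231.2 rad/s.
Step 2 — Component impedances:
  R: Z = R = 78.2 Ω
  C: Z = 1/(jωC) = -j/(ω·C) = 0 - j432.5 Ω
Step 3 — Series combination: Z_total = R + C = 78.2 - j432.5 Ω = 439.5∠-79.8° Ω.
Step 4 — Power factor: PF = cos(φ) = Re(Z)/|Z| = 78.2/439.5 = 0.1779.
Step 5 — Type: Im(Z) = -432.5 ⇒ leading (phase φ = -79.8°).

PF = 0.1779 (leading, φ = -79.8°)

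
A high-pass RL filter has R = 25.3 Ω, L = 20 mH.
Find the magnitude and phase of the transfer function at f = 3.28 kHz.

Step 1 — Angular frequency: ω = 2π·3280 = 2.061e+04 rad/s.
Step 2 — Transfer function: H(jω) = jωL/(R + jωL).
Step 3 — Numerator jωL = j·412.2; denominator R + jωL = 25.3 + j412.2.
Step 4 — H = 0.9962 + j0.06115.
Step 5 — Magnitude: |H| = 0.9981 (-0.0 dB); phase: φ = 3.5°.

|H| = 0.9981 (-0.0 dB), φ = 3.5°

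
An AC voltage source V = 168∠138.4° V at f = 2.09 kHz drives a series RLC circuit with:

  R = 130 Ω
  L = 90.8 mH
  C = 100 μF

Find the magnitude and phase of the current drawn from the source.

Step 1 — Angular frequency: ω = 2π·f = 2π·2090 = 1.313e+04 rad/s.
Step 2 — Component impedances:
  R: Z = R = 130 Ω
  L: Z = jωL = j·1.313e+04·0.0908 = 0 + j1192 Ω
  C: Z = 1/(jωC) = -j/(ω·C) = 0 - j0.7615 Ω
Step 3 — Series combination: Z_total = R + L + C = 130 + j1192 Ω = 1199∠83.8° Ω.
Step 4 — Source phasor: V = 168∠138.4° V = -125.6 + j111.5 V.
Step 5 — Ohm's law: I = V / Z_total = (-125.6 + j111.5) / (130 + j1192) = 0.08114 + j0.1143 A.
Step 6 — Convert to polar: |I| = 0.1402 A, ∠I = 54.6°.

I = 0.1402∠54.6° A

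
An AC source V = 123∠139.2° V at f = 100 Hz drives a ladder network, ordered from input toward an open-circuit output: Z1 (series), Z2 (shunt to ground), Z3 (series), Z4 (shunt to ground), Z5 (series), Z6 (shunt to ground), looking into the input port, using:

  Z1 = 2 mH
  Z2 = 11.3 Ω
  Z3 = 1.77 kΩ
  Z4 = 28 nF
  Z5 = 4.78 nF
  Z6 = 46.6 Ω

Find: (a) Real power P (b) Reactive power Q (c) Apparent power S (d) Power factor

Step 1 — Angular frequency: ω = 2π·f = 2π·100 = 628.3 rad/s.
Step 2 — Component impedances:
  Z1: Z = jωL = j·628.3·0.002 = 0 + j1.257 Ω
  Z2: Z = R = 11.3 Ω
  Z3: Z = R = 1770 Ω
  Z4: Z = 1/(jωC) = -j/(ω·C) = 0 - j5.684e+04 Ω
  Z5: Z = 1/(jωC) = -j/(ω·C) = 0 - j3.33e+05 Ω
  Z6: Z = R = 46.6 Ω
Step 3 — Ladder network (open output): work backward from the far end, alternating series and parallel combinations. Z_in = 11.3 + j1.254 Ω = 11.37∠6.3° Ω.
Step 4 — Source phasor: V = 123∠139.2° V = -93.11 + j80.37 V.
Step 5 — Current: I = V / Z = -7.36 + j7.929 A = 10.82∠132.9° A.
Step 6 — Complex power: S = V·I* = 1323 + j146.8 VA.
Step 7 — Real power: P = Re(S) = 1323 W.
Step 8 — Reactive power: Q = Im(S) = 146.8 VAR.
Step 9 — Apparent power: |S| = 1331 VA.
Step 10 — Power factor: PF = P/|S| = 0.9939 (lagging).

(a) P = 1323 W  (b) Q = 146.8 VAR  (c) S = 1331 VA  (d) PF = 0.9939 (lagging)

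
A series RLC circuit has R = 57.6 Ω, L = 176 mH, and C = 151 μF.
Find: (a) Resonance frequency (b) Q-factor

Step 1 — Resonance condition Im(Z)=0 gives ω₀ = 1/√(LC).
Step 2 — ω₀ = 1/√(0.176·0.000151) = 194 rad/s.
Step 3 — f₀ = ω₀/(2π) = 30.87 Hz.
Step 4 — Series Q: Q = ω₀L/R = 194·0.176/57.6 = 0.5927.

(a) f₀ = 30.87 Hz  (b) Q = 0.5927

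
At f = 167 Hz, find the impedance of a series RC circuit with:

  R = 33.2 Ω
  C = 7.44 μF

Step 1 — Angular frequency: ω = 2π·f = 2π·167 = 1049 rad/s.
Step 2 — Component impedances:
  R: Z = R = 33.2 Ω
  C: Z = 1/(jωC) = -j/(ω·C) = 0 - j128.1 Ω
Step 3 — Series combination: Z_total = R + C = 33.2 - j128.1 Ω = 132.3∠-75.5° Ω.

Z = 33.2 - j128.1 Ω = 132.3∠-75.5° Ω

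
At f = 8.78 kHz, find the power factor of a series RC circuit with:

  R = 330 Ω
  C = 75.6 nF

Step 1 — Angular frequency: ω = 2π·f = 2π·8780 = 5.517e+04 rad/s.
Step 2 — Component impedances:
  R: Z = R = 330 Ω
  C: Z = 1/(jωC) = -j/(ω·C) = 0 - j239.8 Ω
Step 3 — Series combination: Z_total = R + C = 330 - j239.8 Ω = 407.9∠-36.0° Ω.
Step 4 — Power factor: PF = cos(φ) = Re(Z)/|Z| = 330/407.9 = 0.809.
Step 5 — Type: Im(Z) = -239.8 ⇒ leading (phase φ = -36.0°).

PF = 0.809 (leading, φ = -36.0°)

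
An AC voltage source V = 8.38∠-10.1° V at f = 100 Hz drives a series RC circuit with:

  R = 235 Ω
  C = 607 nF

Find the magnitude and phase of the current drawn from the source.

Step 1 — Angular frequency: ω = 2π·f = 2π·100 = 628.3 rad/s.
Step 2 — Component impedances:
  R: Z = R = 235 Ω
  C: Z = 1/(jωC) = -j/(ω·C) = 0 - j2622 Ω
Step 3 — Series combination: Z_total = R + C = 235 - j2622 Ω = 2633∠-84.9° Ω.
Step 4 — Source phasor: V = 8.38∠-10.1° V = 8.25 - j1.47 V.
Step 5 — Ohm's law: I = V / Z_total = (8.25 - j1.47) / (235 - j2622) = 0.0008358 + j0.003072 A.
Step 6 — Convert to polar: |I| = 0.003183 A, ∠I = 74.8°.

I = 0.003183∠74.8° A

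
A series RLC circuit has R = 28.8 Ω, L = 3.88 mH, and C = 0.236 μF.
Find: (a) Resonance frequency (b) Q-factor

Step 1 — Resonance condition Im(Z)=0 gives ω₀ = 1/√(LC).
Step 2 — ω₀ = 1/√(0.00388·2.36e-07) = 3.305e+04 rad/s.
Step 3 — f₀ = ω₀/(2π) = 5260 Hz.
Step 4 — Series Q: Q = ω₀L/R = 3.305e+04·0.00388/28.8 = 4.452.

(a) f₀ = 5260 Hz  (b) Q = 4.452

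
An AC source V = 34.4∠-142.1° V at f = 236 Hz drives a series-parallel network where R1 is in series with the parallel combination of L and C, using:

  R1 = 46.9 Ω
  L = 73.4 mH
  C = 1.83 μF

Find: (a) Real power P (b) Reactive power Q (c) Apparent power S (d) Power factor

Step 1 — Angular frequency: ω = 2π·f = 2π·236 = 1483 rad/s.
Step 2 — Component impedances:
  R1: Z = R = 46.9 Ω
  L: Z = jωL = j·1483·0.0734 = 0 + j108.8 Ω
  C: Z = 1/(jωC) = -j/(ω·C) = 0 - j368.5 Ω
Step 3 — Parallel branch: L || C = 1/(1/L + 1/C) = 0 + j154.5 Ω.
Step 4 — Series with R1: Z_total = R1 + (L || C) = 46.9 + j154.5 Ω = 161.4∠73.1° Ω.
Step 5 — Source phasor: V = 34.4∠-142.1° V = -27.14 - j21.13 V.
Step 6 — Current: I = V / Z = -0.1741 + j0.1229 A = 0.2131∠144.8° A.
Step 7 — Complex power: S = V·I* = 2.13 + j7.015 VA.
Step 8 — Real power: P = Re(S) = 2.13 W.
Step 9 — Reactive power: Q = Im(S) = 7.015 VAR.
Step 10 — Apparent power: |S| = 7.331 VA.
Step 11 — Power factor: PF = P/|S| = 0.2905 (lagging).

(a) P = 2.13 W  (b) Q = 7.015 VAR  (c) S = 7.331 VA  (d) PF = 0.2905 (lagging)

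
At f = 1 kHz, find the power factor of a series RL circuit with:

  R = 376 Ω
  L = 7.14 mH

Step 1 — Angular frequency: ω = 2π·f = 2π·1000 = 6283 rad/s.
Step 2 — Component impedances:
  R: Z = R = 376 Ω
  L: Z = jωL = j·6283·0.00714 = 0 + j44.86 Ω
Step 3 — Series combination: Z_total = R + L = 376 + j44.86 Ω = 378.7∠6.8° Ω.
Step 4 — Power factor: PF = cos(φ) = Re(Z)/|Z| = 376/378.667 = 0.993.
Step 5 — Type: Im(Z) = 44.86 ⇒ lagging (phase φ = 6.8°).

PF = 0.993 (lagging, φ = 6.8°)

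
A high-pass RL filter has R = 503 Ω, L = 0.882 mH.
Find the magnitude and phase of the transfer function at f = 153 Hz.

Step 1 — Angular frequency: ω = 2π·153 = 961.3 rad/s.
Step 2 — Transfer function: H(jω) = jωL/(R + jωL).
Step 3 — Numerator jωL = j·0.8479; denominator R + jωL = 503 + j0.8479.
Step 4 — H = 2.841e-06 + j0.001686.
Step 5 — Magnitude: |H| = 0.001686 (-55.5 dB); phase: φ = 89.9°.

|H| = 0.001686 (-55.5 dB), φ = 89.9°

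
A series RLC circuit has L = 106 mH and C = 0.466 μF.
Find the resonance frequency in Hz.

Step 1 — Resonance condition Im(Z)=0 gives ω₀ = 1/√(LC).
Step 2 — ω₀ = 1/√(0.106·4.66e-07) = 4499 rad/s.
Step 3 — f₀ = ω₀/(2π) = 716.1 Hz.

f₀ = 716.1 Hz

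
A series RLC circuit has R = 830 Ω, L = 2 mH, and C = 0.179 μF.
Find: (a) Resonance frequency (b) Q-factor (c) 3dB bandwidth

Step 1 — Resonance: ω₀ = 1/√(LC) = 1/√(0.002·1.79e-07) = 5.285e+04 rad/s.
Step 2 — f₀ = ω₀/(2π) = 8412 Hz.
Step 3 — Series Q: Q = ω₀L/R = 5.285e+04·0.002/830 = 0.1274.
Step 4 — Bandwidth: Δω = ω₀/Q = 4.15e+05 rad/s; BW = Δω/(2π) = 6.605e+04 Hz.

(a) f₀ = 8412 Hz  (b) Q = 0.1274  (c) BW = 6.605e+04 Hz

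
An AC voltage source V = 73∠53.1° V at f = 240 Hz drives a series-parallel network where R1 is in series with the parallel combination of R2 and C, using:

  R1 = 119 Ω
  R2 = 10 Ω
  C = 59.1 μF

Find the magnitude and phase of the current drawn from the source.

Step 1 — Angular frequency: ω = 2π·f = 2π·240 = 1508 rad/s.
Step 2 — Component impedances:
  R1: Z = R = 119 Ω
  R2: Z = R = 10 Ω
  C: Z = 1/(jωC) = -j/(ω·C) = 0 - j11.22 Ω
Step 3 — Parallel branch: R2 || C = 1/(1/R2 + 1/C) = 5.573 - j4.967 Ω.
Step 4 — Series with R1: Z_total = R1 + (R2 || C) = 124.6 - j4.967 Ω = 124.7∠-2.3° Ω.
Step 5 — Source phasor: V = 73∠53.1° V = 43.83 + j58.38 V.
Step 6 — Ohm's law: I = V / Z_total = (43.83 + j58.38) / (124.6 - j4.967) = 0.3326 + j0.4819 A.
Step 7 — Convert to polar: |I| = 0.5855 A, ∠I = 55.4°.

I = 0.5855∠55.4° A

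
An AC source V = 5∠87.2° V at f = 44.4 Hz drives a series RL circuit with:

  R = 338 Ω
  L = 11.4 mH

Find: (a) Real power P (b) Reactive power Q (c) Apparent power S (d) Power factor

Step 1 — Angular frequency: ω = 2π·f = 2π·44.4 = 279 rad/s.
Step 2 — Component impedances:
  R: Z = R = 338 Ω
  L: Z = jωL = j·279·0.0114 = 0 + j3.18 Ω
Step 3 — Series combination: Z_total = R + L = 338 + j3.18 Ω = 338∠0.5° Ω.
Step 4 — Source phasor: V = 5∠87.2° V = 0.2442 + j4.994 V.
Step 5 — Current: I = V / Z = 0.0008616 + j0.01477 A = 0.01479∠86.7° A.
Step 6 — Complex power: S = V·I* = 0.07396 + j0.0006959 VA.
Step 7 — Real power: P = Re(S) = 0.07396 W.
Step 8 — Reactive power: Q = Im(S) = 0.0006959 VAR.
Step 9 — Apparent power: |S| = 0.07396 VA.
Step 10 — Power factor: PF = P/|S| = 1 (lagging).

(a) P = 0.07396 W  (b) Q = 0.0006959 VAR  (c) S = 0.07396 VA  (d) PF = 1 (lagging)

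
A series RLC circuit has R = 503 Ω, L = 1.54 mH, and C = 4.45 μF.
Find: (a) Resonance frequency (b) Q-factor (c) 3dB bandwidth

Step 1 — Resonance: ω₀ = 1/√(LC) = 1/√(0.00154·4.45e-06) = 1.208e+04 rad/s.
Step 2 — f₀ = ω₀/(2π) = 1923 Hz.
Step 3 — Series Q: Q = ω₀L/R = 1.208e+04·0.00154/503 = 0.03698.
Step 4 — Bandwidth: Δω = ω₀/Q = 3.266e+05 rad/s; BW = Δω/(2π) = 5.198e+04 Hz.

(a) f₀ = 1923 Hz  (b) Q = 0.03698  (c) BW = 5.198e+04 Hz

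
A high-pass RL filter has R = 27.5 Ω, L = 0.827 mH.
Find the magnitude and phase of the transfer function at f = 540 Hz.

Step 1 — Angular frequency: ω = 2π·540 = 3393 rad/s.
Step 2 — Transfer function: H(jω) = jωL/(R + jωL).
Step 3 — Numerator jωL = j·2.806; denominator R + jωL = 27.5 + j2.806.
Step 4 — H = 0.0103 + j0.101.
Step 5 — Magnitude: |H| = 0.1015 (-19.9 dB); phase: φ = 84.2°.

|H| = 0.1015 (-19.9 dB), φ = 84.2°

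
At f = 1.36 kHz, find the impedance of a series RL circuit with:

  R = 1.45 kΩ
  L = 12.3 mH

Step 1 — Angular frequency: ω = 2π·f = 2π·1360 = 8545 rad/s.
Step 2 — Component impedances:
  R: Z = R = 1450 Ω
  L: Z = jωL = j·8545·0.0123 = 0 + j105.1 Ω
Step 3 — Series combination: Z_total = R + L = 1450 + j105.1 Ω = 1454∠4.1° Ω.

Z = 1450 + j105.1 Ω = 1454∠4.1° Ω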